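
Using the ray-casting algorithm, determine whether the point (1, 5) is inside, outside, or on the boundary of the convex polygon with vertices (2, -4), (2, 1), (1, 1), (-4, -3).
The point (1, 5) lies strictly outside the polygon

Cast a horizontal ray to the right from the query point and count how many polygon edges it crosses (each edge strictly once or zero times, handled with the usual half-open convention). 
Parity of crossings → even ⇒ outside.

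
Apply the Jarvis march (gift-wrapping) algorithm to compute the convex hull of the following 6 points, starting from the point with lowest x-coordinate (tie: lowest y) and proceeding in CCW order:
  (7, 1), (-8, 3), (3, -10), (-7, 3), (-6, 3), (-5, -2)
Hull (CCW) = [(-8, 3), (-5, -2), (3, -10), (7, 1), (-6, 3)]

Jarvis march: at each step, from the current hull vertex p, select the next vertex q as the point such that every other point lies strictly to the left of (or on) the directed line p → q. (Equivalently: for every other point r, the cross product (q − p) × (r − p) ≥ 0.)
Starting point (lowest x, tie lowest y): (-8, 3). Wrap until returning to start. Resulting hull: (-8, 3), (-5, -2), (3, -10), (7, 1), (-6, 3).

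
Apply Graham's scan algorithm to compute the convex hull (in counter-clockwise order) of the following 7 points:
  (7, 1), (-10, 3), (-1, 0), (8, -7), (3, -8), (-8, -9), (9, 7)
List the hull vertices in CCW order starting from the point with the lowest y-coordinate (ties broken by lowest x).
Hull (CCW) = [(-8, -9), (3, -8), (8, -7), (9, 7), (-10, 3)]

Graham scan procedure:
  1. Find the pivot p₀ = point with lowest y (tie → lowest x): (-8, -9).
  2. Sort the remaining points by polar angle around p₀.
  3. Walk through sorted points, maintaining a stack; pop the top while the last three entries make a non-left turn (cross product ≤ 0).
  4. Final stack is the convex hull in CCW order: (-8, -9), (3, -8), (8, -7), (9, 7), (-10, 3).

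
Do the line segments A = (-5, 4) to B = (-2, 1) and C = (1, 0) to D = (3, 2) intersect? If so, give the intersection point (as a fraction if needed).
No (intersection of containing lines falls outside at least one segment)

Parametrize and solve: t = 5/3, s = -1/2. At least one of these is outside [0, 1], so the segments do not intersect.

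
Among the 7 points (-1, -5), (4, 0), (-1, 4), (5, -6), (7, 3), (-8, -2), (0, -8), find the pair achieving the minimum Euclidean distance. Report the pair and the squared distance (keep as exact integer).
Pair = ((-1, -5), (0, -8)); squared distance = 10

Compute all C(7, 2) = 21 pairwise squared distances (x_i − x_j)² + (y_i − y_j)². The minimum is 10, attained by the pair ((-1, -5), (0, -8)).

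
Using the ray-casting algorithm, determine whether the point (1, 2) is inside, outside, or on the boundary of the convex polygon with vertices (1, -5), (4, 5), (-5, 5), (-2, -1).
The point (1, 2) lies strictly inside the polygon

Cast a horizontal ray to the right from the query point and count how many polygon edges it crosses (each edge strictly once or zero times, handled with the usual half-open convention). 
Parity of crossings → odd ⇒ inside.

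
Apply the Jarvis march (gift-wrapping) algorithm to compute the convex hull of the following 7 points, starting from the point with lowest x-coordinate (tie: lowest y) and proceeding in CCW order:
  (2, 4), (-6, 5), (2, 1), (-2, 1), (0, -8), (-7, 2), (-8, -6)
Hull (CCW) = [(-8, -6), (0, -8), (2, 1), (2, 4), (-6, 5), (-7, 2)]

Jarvis march: at each step, from the current hull vertex p, select the next vertex q as the point such that every other point lies strictly to the left of (or on) the directed line p → q. (Equivalently: for every other point r, the cross product (q − p) × (r − p) ≥ 0.)
Starting point (lowest x, tie lowest y): (-8, -6). Wrap until returning to start. Resulting hull: (-8, -6), (0, -8), (2, 1), (2, 4), (-6, 5), (-7, 2).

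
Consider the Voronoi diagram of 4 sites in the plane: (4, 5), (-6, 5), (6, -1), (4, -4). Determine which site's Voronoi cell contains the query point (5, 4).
Nearest site = (4, 5)

The Voronoi cell of site s contains exactly those query points closer to s than to any other site. Compute squared distances from q = (5, 4) to each site:
  (4 − 5)² + (5 − 4)² = 2
  (6 − 5)² + (-1 − 4)² = 26
  (4 − 5)² + (-4 − 4)² = 65
  (-6 − 5)² + (5 − 4)² = 122
Minimum is attained by (4, 5), so q lies in its Voronoi cell.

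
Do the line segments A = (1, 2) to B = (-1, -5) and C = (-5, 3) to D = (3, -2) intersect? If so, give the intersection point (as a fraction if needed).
Yes; intersection at (1/3, -1/3) (t = 1/3 on AB, s = 2/3 on CD)

Parametrize AB as A + t(B − A) = (1 + -2 t, 2 + -7 t) and CD as C + s(D − C) = (-5 + 8 s, 3 + -5 s). Solve the linear system for (t, s). Determinant = -66 ≠ 0, so a unique intersection of the containing lines exists. Solution: t = 1/3, s = 2/3 — both in [0, 1], so the segments cross. Intersection point: (1/3, -1/3).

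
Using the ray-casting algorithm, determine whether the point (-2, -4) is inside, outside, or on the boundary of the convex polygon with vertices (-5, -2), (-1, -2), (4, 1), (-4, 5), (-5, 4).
The point (-2, -4) lies strictly outside the polygon

Cast a horizontal ray to the right from the query point and count how many polygon edges it crosses (each edge strictly once or zero times, handled with the usual half-open convention). 
Parity of crossings → even ⇒ outside.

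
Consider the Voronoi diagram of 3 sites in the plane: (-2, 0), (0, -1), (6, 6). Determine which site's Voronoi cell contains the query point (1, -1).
Nearest site = (0, -1)

The Voronoi cell of site s contains exactly those query points closer to s than to any other site. Compute squared distances from q = (1, -1) to each site:
  (0 − 1)² + (-1 − -1)² = 1
  (-2 − 1)² + (0 − -1)² = 10
  (6 − 1)² + (6 − -1)² = 74
Minimum is attained by (0, -1), so q lies in its Voronoi cell.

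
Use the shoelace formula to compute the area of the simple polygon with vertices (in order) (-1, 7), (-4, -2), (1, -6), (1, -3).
Area = 63/2

Shoelace formula: Area = (1/2) |Σ_i (x_i · y_{i+1} − x_{i+1} · y_i)| (indices mod n). Compute each cross term:
  (-1)(-2) − (-4)(7) = 30
  (-4)(-6) − (1)(-2) = 26
  (1)(-3) − (1)(-6) = 3
  (1)(7) − (-1)(-3) = 4
Sum = 63, so (signed) Area = 63/2 = 63/2, |Area| = 63/2.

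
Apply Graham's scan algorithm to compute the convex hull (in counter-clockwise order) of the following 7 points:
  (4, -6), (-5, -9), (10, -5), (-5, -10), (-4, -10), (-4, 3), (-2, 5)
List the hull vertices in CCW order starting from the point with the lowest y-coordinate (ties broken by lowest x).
Hull (CCW) = [(-5, -10), (-4, -10), (10, -5), (-2, 5), (-4, 3), (-5, -9)]

Graham scan procedure:
  1. Find the pivot p₀ = point with lowest y (tie → lowest x): (-5, -10).
  2. Sort the remaining points by polar angle around p₀.
  3. Walk through sorted points, maintaining a stack; pop the top while the last three entries make a non-left turn (cross product ≤ 0).
  4. Final stack is the convex hull in CCW order: (-5, -10), (-4, -10), (10, -5), (-2, 5), (-4, 3), (-5, -9).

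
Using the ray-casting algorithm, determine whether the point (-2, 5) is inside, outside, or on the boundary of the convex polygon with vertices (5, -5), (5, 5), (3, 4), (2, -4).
The point (-2, 5) lies strictly outside the polygon

Cast a horizontal ray to the right from the query point and count how many polygon edges it crosses (each edge strictly once or zero times, handled with the usual half-open convention). 
Parity of crossings → even ⇒ outside.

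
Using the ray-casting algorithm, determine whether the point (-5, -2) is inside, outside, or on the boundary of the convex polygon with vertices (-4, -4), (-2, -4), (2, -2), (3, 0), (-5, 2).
The point (-5, -2) lies strictly outside the polygon

Cast a horizontal ray to the right from the query point and count how many polygon edges it crosses (each edge strictly once or zero times, handled with the usual half-open convention). 
Parity of crossings → even ⇒ outside.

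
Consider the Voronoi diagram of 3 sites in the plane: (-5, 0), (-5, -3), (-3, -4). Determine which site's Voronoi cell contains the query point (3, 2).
Nearest site = (-5, 0)

The Voronoi cell of site s contains exactly those query points closer to s than to any other site. Compute squared distances from q = (3, 2) to each site:
  (-5 − 3)² + (0 − 2)² = 68
  (-3 − 3)² + (-4 − 2)² = 72
  (-5 − 3)² + (-3 − 2)² = 89
Minimum is attained by (-5, 0), so q lies in its Voronoi cell.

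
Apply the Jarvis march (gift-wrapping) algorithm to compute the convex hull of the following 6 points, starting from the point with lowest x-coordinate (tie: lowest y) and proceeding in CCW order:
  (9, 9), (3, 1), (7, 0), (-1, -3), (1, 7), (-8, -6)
Hull (CCW) = [(-8, -6), (7, 0), (9, 9), (1, 7)]

Jarvis march: at each step, from the current hull vertex p, select the next vertex q as the point such that every other point lies strictly to the left of (or on) the directed line p → q. (Equivalently: for every other point r, the cross product (q − p) × (r − p) ≥ 0.)
Starting point (lowest x, tie lowest y): (-8, -6). Wrap until returning to start. Resulting hull: (-8, -6), (7, 0), (9, 9), (1, 7).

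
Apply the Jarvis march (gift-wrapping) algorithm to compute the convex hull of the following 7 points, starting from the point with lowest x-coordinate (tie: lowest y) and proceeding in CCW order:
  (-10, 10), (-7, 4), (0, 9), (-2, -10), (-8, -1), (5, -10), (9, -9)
Hull (CCW) = [(-10, 10), (-8, -1), (-2, -10), (5, -10), (9, -9), (0, 9)]

Jarvis march: at each step, from the current hull vertex p, select the next vertex q as the point such that every other point lies strictly to the left of (or on) the directed line p → q. (Equivalently: for every other point r, the cross product (q − p) × (r − p) ≥ 0.)
Starting point (lowest x, tie lowest y): (-10, 10). Wrap until returning to start. Resulting hull: (-10, 10), (-8, -1), (-2, -10), (5, -10), (9, -9), (0, 9).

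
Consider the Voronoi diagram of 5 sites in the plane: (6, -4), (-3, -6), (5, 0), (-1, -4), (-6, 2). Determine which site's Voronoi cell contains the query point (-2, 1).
Nearest site = (-6, 2)

The Voronoi cell of site s contains exactly those query points closer to s than to any other site. Compute squared distances from q = (-2, 1) to each site:
  (-6 − -2)² + (2 − 1)² = 17
  (-1 − -2)² + (-4 − 1)² = 26
  (-3 − -2)² + (-6 − 1)² = 50
  (5 − -2)² + (0 − 1)² = 50
  (6 − -2)² + (-4 − 1)² = 89
Minimum is attained by (-6, 2), so q lies in its Voronoi cell.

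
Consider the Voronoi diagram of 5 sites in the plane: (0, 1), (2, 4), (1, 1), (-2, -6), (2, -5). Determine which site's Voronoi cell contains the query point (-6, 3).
Nearest site = (0, 1)

The Voronoi cell of site s contains exactly those query points closer to s than to any other site. Compute squared distances from q = (-6, 3) to each site:
  (0 − -6)² + (1 − 3)² = 40
  (1 − -6)² + (1 − 3)² = 53
  (2 − -6)² + (4 − 3)² = 65
  (-2 − -6)² + (-6 − 3)² = 97
  (2 − -6)² + (-5 − 3)² = 128
Minimum is attained by (0, 1), so q lies in its Voronoi cell.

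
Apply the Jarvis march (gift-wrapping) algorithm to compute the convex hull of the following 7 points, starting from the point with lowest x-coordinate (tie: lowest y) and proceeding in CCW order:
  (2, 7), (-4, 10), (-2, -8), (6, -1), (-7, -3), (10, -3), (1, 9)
Hull (CCW) = [(-7, -3), (-2, -8), (10, -3), (1, 9), (-4, 10)]

Jarvis march: at each step, from the current hull vertex p, select the next vertex q as the point such that every other point lies strictly to the left of (or on) the directed line p → q. (Equivalently: for every other point r, the cross product (q − p) × (r − p) ≥ 0.)
Starting point (lowest x, tie lowest y): (-7, -3). Wrap until returning to start. Resulting hull: (-7, -3), (-2, -8), (10, -3), (1, 9), (-4, 10).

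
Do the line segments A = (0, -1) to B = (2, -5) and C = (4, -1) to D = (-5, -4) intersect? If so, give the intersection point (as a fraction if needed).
Yes; intersection at (4/7, -15/7) (t = 2/7 on AB, s = 8/21 on CD)

Parametrize AB as A + t(B − A) = (0 + 2 t, -1 + -4 t) and CD as C + s(D − C) = (4 + -9 s, -1 + -3 s). Solve the linear system for (t, s). Determinant = 42 ≠ 0, so a unique intersection of the containing lines exists. Solution: t = 2/7, s = 8/21 — both in [0, 1], so the segments cross. Intersection point: (4/7, -15/7).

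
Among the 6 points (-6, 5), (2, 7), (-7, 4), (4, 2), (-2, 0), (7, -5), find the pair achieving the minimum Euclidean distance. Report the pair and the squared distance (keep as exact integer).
Pair = ((-6, 5), (-7, 4)); squared distance = 2

Compute all C(6, 2) = 15 pairwise squared distances (x_i − x_j)² + (y_i − y_j)². The minimum is 2, attained by the pair ((-6, 5), (-7, 4)).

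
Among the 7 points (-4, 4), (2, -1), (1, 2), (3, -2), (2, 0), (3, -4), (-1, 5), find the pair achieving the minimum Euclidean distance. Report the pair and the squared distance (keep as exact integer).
Pair = ((2, -1), (2, 0)); squared distance = 1

Compute all C(7, 2) = 21 pairwise squared distances (x_i − x_j)² + (y_i − y_j)². The minimum is 1, attained by the pair ((2, -1), (2, 0)).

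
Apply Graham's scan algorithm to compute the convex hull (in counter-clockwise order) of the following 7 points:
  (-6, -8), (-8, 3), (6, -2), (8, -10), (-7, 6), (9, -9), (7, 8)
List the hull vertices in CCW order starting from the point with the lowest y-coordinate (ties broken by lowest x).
Hull (CCW) = [(8, -10), (9, -9), (7, 8), (-7, 6), (-8, 3), (-6, -8)]

Graham scan procedure:
  1. Find the pivot p₀ = point with lowest y (tie → lowest x): (8, -10).
  2. Sort the remaining points by polar angle around p₀.
  3. Walk through sorted points, maintaining a stack; pop the top while the last three entries make a non-left turn (cross product ≤ 0).
  4. Final stack is the convex hull in CCW order: (8, -10), (9, -9), (7, 8), (-7, 6), (-8, 3), (-6, -8).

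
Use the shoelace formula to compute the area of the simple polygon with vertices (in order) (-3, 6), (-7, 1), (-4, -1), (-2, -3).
Area = 39/2

Shoelace formula: Area = (1/2) |Σ_i (x_i · y_{i+1} − x_{i+1} · y_i)| (indices mod n). Compute each cross term:
  (-3)(1) − (-7)(6) = 39
  (-7)(-1) − (-4)(1) = 11
  (-4)(-3) − (-2)(-1) = 10
  (-2)(6) − (-3)(-3) = -21
Sum = 39, so (signed) Area = 39/2 = 39/2, |Area| = 39/2.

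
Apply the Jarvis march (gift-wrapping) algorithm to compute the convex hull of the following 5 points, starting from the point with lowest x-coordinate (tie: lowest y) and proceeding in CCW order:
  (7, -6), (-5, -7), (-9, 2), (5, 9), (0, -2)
Hull (CCW) = [(-9, 2), (-5, -7), (7, -6), (5, 9)]

Jarvis march: at each step, from the current hull vertex p, select the next vertex q as the point such that every other point lies strictly to the left of (or on) the directed line p → q. (Equivalently: for every other point r, the cross product (q − p) × (r − p) ≥ 0.)
Starting point (lowest x, tie lowest y): (-9, 2). Wrap until returning to start. Resulting hull: (-9, 2), (-5, -7), (7, -6), (5, 9).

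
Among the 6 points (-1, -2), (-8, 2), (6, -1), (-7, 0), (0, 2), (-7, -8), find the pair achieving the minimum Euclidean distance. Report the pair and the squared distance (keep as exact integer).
Pair = ((-8, 2), (-7, 0)); squared distance = 5

Compute all C(6, 2) = 15 pairwise squared distances (x_i − x_j)² + (y_i − y_j)². The minimum is 5, attained by the pair ((-8, 2), (-7, 0)).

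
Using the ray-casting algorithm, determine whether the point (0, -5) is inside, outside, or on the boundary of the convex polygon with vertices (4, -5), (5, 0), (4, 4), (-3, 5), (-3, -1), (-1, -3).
The point (0, -5) lies strictly outside the polygon

Cast a horizontal ray to the right from the query point and count how many polygon edges it crosses (each edge strictly once or zero times, handled with the usual half-open convention). 
Parity of crossings → even ⇒ outside.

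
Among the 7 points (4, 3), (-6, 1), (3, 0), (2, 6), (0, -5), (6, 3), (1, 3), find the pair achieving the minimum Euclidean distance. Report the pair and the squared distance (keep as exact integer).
Pair = ((4, 3), (6, 3)); squared distance = 4

Compute all C(7, 2) = 21 pairwise squared distances (x_i − x_j)² + (y_i − y_j)². The minimum is 4, attained by the pair ((4, 3), (6, 3)).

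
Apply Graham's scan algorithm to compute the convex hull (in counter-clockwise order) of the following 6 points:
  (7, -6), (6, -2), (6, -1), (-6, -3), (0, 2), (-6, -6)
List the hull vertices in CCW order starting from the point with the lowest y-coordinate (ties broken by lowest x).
Hull (CCW) = [(-6, -6), (7, -6), (6, -1), (0, 2), (-6, -3)]

Graham scan procedure:
  1. Find the pivot p₀ = point with lowest y (tie → lowest x): (-6, -6).
  2. Sort the remaining points by polar angle around p₀.
  3. Walk through sorted points, maintaining a stack; pop the top while the last three entries make a non-left turn (cross product ≤ 0).
  4. Final stack is the convex hull in CCW order: (-6, -6), (7, -6), (6, -1), (0, 2), (-6, -3).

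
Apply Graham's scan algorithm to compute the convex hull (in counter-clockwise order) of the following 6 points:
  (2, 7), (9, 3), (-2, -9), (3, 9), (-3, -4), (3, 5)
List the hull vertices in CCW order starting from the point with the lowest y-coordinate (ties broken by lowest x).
Hull (CCW) = [(-2, -9), (9, 3), (3, 9), (2, 7), (-3, -4)]

Graham scan procedure:
  1. Find the pivot p₀ = point with lowest y (tie → lowest x): (-2, -9).
  2. Sort the remaining points by polar angle around p₀.
  3. Walk through sorted points, maintaining a stack; pop the top while the last three entries make a non-left turn (cross product ≤ 0).
  4. Final stack is the convex hull in CCW order: (-2, -9), (9, 3), (3, 9), (2, 7), (-3, -4).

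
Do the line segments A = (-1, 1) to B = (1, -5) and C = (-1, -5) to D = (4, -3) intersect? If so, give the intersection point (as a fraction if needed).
Yes; intersection at (13/17, -73/17) (t = 15/17 on AB, s = 6/17 on CD)

Parametrize AB as A + t(B − A) = (-1 + 2 t, 1 + -6 t) and CD as C + s(D − C) = (-1 + 5 s, -5 + 2 s). Solve the linear system for (t, s). Determinant = -34 ≠ 0, so a unique intersection of the containing lines exists. Solution: t = 15/17, s = 6/17 — both in [0, 1], so the segments cross. Intersection point: (13/17, -73/17).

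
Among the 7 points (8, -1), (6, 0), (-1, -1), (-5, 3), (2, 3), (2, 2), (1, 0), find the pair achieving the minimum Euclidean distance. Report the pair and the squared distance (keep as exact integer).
Pair = ((2, 3), (2, 2)); squared distance = 1

Compute all C(7, 2) = 21 pairwise squared distances (x_i − x_j)² + (y_i − y_j)². The minimum is 1, attained by the pair ((2, 3), (2, 2)).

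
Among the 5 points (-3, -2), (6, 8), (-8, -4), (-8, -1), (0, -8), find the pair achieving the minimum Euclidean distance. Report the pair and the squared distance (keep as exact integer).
Pair = ((-8, -4), (-8, -1)); squared distance = 9

Compute all C(5, 2) = 10 pairwise squared distances (x_i − x_j)² + (y_i − y_j)². The minimum is 9, attained by the pair ((-8, -4), (-8, -1)).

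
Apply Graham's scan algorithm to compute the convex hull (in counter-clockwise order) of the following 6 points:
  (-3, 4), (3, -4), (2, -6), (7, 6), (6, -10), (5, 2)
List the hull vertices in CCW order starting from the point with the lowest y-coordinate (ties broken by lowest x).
Hull (CCW) = [(6, -10), (7, 6), (-3, 4), (2, -6)]

Graham scan procedure:
  1. Find the pivot p₀ = point with lowest y (tie → lowest x): (6, -10).
  2. Sort the remaining points by polar angle around p₀.
  3. Walk through sorted points, maintaining a stack; pop the top while the last three entries make a non-left turn (cross product ≤ 0).
  4. Final stack is the convex hull in CCW order: (6, -10), (7, 6), (-3, 4), (2, -6).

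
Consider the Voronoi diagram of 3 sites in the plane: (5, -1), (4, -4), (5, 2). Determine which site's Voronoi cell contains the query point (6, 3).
Nearest site = (5, 2)

The Voronoi cell of site s contains exactly those query points closer to s than to any other site. Compute squared distances from q = (6, 3) to each site:
  (5 − 6)² + (2 − 3)² = 2
  (5 − 6)² + (-1 − 3)² = 17
  (4 − 6)² + (-4 − 3)² = 53
Minimum is attained by (5, 2), so q lies in its Voronoi cell.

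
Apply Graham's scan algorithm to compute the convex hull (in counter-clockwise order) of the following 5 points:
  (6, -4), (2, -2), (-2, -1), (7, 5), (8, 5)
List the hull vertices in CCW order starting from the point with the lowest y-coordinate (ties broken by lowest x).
Hull (CCW) = [(6, -4), (8, 5), (7, 5), (-2, -1)]

Graham scan procedure:
  1. Find the pivot p₀ = point with lowest y (tie → lowest x): (6, -4).
  2. Sort the remaining points by polar angle around p₀.
  3. Walk through sorted points, maintaining a stack; pop the top while the last three entries make a non-left turn (cross product ≤ 0).
  4. Final stack is the convex hull in CCW order: (6, -4), (8, 5), (7, 5), (-2, -1).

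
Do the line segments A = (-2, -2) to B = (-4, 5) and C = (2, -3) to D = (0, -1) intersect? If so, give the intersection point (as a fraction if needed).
No (intersection of containing lines falls outside at least one segment)

Parametrize and solve: t = 3/5, s = 13/5. At least one of these is outside [0, 1], so the segments do not intersect.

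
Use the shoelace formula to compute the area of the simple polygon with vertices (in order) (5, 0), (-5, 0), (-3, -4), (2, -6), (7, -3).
Area = 97/2

Shoelace formula: Area = (1/2) |Σ_i (x_i · y_{i+1} − x_{i+1} · y_i)| (indices mod n). Compute each cross term:
  (5)(0) − (-5)(0) = 0
  (-5)(-4) − (-3)(0) = 20
  (-3)(-6) − (2)(-4) = 26
  (2)(-3) − (7)(-6) = 36
  (7)(0) − (5)(-3) = 15
Sum = 97, so (signed) Area = 97/2 = 97/2, |Area| = 97/2.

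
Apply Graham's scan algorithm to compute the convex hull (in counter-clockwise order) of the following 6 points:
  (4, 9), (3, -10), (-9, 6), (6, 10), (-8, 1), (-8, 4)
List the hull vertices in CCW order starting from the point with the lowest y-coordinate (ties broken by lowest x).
Hull (CCW) = [(3, -10), (6, 10), (-9, 6), (-8, 1)]

Graham scan procedure:
  1. Find the pivot p₀ = point with lowest y (tie → lowest x): (3, -10).
  2. Sort the remaining points by polar angle around p₀.
  3. Walk through sorted points, maintaining a stack; pop the top while the last three entries make a non-left turn (cross product ≤ 0).
  4. Final stack is the convex hull in CCW order: (3, -10), (6, 10), (-9, 6), (-8, 1).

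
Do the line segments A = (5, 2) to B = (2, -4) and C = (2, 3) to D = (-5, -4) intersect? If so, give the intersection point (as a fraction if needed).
No (intersection of containing lines falls outside at least one segment)

Parametrize and solve: t = -4/3, s = -1. At least one of these is outside [0, 1], so the segments do not intersect.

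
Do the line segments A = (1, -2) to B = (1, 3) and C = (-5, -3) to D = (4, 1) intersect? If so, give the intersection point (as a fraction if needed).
Yes; intersection at (1, -1/3) (t = 1/3 on AB, s = 2/3 on CD)

Parametrize AB as A + t(B − A) = (1 + 0 t, -2 + 5 t) and CD as C + s(D − C) = (-5 + 9 s, -3 + 4 s). Solve the linear system for (t, s). Determinant = 45 ≠ 0, so a unique intersection of the containing lines exists. Solution: t = 1/3, s = 2/3 — both in [0, 1], so the segments cross. Intersection point: (1, -1/3).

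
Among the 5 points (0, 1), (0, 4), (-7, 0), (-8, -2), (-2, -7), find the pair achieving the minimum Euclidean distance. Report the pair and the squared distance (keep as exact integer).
Pair = ((-7, 0), (-8, -2)); squared distance = 5

Compute all C(5, 2) = 10 pairwise squared distances (x_i − x_j)² + (y_i − y_j)². The minimum is 5, attained by the pair ((-7, 0), (-8, -2)).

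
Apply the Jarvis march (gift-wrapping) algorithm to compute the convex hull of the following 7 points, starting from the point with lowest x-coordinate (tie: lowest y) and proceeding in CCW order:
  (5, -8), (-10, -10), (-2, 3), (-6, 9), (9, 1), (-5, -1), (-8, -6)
Hull (CCW) = [(-10, -10), (5, -8), (9, 1), (-6, 9)]

Jarvis march: at each step, from the current hull vertex p, select the next vertex q as the point such that every other point lies strictly to the left of (or on) the directed line p → q. (Equivalently: for every other point r, the cross product (q − p) × (r − p) ≥ 0.)
Starting point (lowest x, tie lowest y): (-10, -10). Wrap until returning to start. Resulting hull: (-10, -10), (5, -8), (9, 1), (-6, 9).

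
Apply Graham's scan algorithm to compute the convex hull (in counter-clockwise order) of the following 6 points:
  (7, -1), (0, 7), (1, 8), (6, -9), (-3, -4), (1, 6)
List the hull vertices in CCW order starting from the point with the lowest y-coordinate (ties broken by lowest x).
Hull (CCW) = [(6, -9), (7, -1), (1, 8), (0, 7), (-3, -4)]

Graham scan procedure:
  1. Find the pivot p₀ = point with lowest y (tie → lowest x): (6, -9).
  2. Sort the remaining points by polar angle around p₀.
  3. Walk through sorted points, maintaining a stack; pop the top while the last three entries make a non-left turn (cross product ≤ 0).
  4. Final stack is the convex hull in CCW order: (6, -9), (7, -1), (1, 8), (0, 7), (-3, -4).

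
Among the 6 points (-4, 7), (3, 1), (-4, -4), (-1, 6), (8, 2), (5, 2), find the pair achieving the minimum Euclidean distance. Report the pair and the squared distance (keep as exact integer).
Pair = ((3, 1), (5, 2)); squared distance = 5

Compute all C(6, 2) = 15 pairwise squared distances (x_i − x_j)² + (y_i − y_j)². The minimum is 5, attained by the pair ((3, 1), (5, 2)).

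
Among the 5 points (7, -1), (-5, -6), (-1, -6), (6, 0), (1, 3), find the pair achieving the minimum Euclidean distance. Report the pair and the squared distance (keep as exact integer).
Pair = ((7, -1), (6, 0)); squared distance = 2

Compute all C(5, 2) = 10 pairwise squared distances (x_i − x_j)² + (y_i − y_j)². The minimum is 2, attained by the pair ((7, -1), (6, 0)).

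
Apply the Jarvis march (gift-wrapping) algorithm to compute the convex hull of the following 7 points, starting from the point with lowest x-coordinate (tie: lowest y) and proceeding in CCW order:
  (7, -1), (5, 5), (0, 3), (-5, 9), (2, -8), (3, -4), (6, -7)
Hull (CCW) = [(-5, 9), (2, -8), (6, -7), (7, -1), (5, 5)]

Jarvis march: at each step, from the current hull vertex p, select the next vertex q as the point such that every other point lies strictly to the left of (or on) the directed line p → q. (Equivalently: for every other point r, the cross product (q − p) × (r − p) ≥ 0.)
Starting point (lowest x, tie lowest y): (-5, 9). Wrap until returning to start. Resulting hull: (-5, 9), (2, -8), (6, -7), (7, -1), (5, 5).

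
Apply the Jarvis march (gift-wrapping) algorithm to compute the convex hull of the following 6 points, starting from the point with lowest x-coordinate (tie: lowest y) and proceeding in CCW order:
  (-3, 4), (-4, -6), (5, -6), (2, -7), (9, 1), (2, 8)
Hull (CCW) = [(-4, -6), (2, -7), (5, -6), (9, 1), (2, 8), (-3, 4)]

Jarvis march: at each step, from the current hull vertex p, select the next vertex q as the point such that every other point lies strictly to the left of (or on) the directed line p → q. (Equivalently: for every other point r, the cross product (q − p) × (r − p) ≥ 0.)
Starting point (lowest x, tie lowest y): (-4, -6). Wrap until returning to start. Resulting hull: (-4, -6), (2, -7), (5, -6), (9, 1), (2, 8), (-3, 4).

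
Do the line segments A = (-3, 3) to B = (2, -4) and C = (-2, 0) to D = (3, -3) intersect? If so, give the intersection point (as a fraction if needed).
Yes; intersection at (0, -6/5) (t = 3/5 on AB, s = 2/5 on CD)

Parametrize AB as A + t(B − A) = (-3 + 5 t, 3 + -7 t) and CD as C + s(D − C) = (-2 + 5 s, 0 + -3 s). Solve the linear system for (t, s). Determinant = -20 ≠ 0, so a unique intersection of the containing lines exists. Solution: t = 3/5, s = 2/5 — both in [0, 1], so the segments cross. Intersection point: (0, -6/5).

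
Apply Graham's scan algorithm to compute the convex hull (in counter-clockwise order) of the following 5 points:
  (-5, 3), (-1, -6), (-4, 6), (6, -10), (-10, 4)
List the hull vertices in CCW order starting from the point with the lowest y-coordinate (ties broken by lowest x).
Hull (CCW) = [(6, -10), (-4, 6), (-10, 4), (-1, -6)]

Graham scan procedure:
  1. Find the pivot p₀ = point with lowest y (tie → lowest x): (6, -10).
  2. Sort the remaining points by polar angle around p₀.
  3. Walk through sorted points, maintaining a stack; pop the top while the last three entries make a non-left turn (cross product ≤ 0).
  4. Final stack is the convex hull in CCW order: (6, -10), (-4, 6), (-10, 4), (-1, -6).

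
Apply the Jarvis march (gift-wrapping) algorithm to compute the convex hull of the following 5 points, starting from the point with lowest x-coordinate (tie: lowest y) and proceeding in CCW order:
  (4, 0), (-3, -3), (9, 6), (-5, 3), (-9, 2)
Hull (CCW) = [(-9, 2), (-3, -3), (4, 0), (9, 6), (-5, 3)]

Jarvis march: at each step, from the current hull vertex p, select the next vertex q as the point such that every other point lies strictly to the left of (or on) the directed line p → q. (Equivalently: for every other point r, the cross product (q − p) × (r − p) ≥ 0.)
Starting point (lowest x, tie lowest y): (-9, 2). Wrap until returning to start. Resulting hull: (-9, 2), (-3, -3), (4, 0), (9, 6), (-5, 3).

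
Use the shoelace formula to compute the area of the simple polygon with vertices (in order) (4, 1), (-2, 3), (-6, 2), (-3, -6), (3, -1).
Area = 49

Shoelace formula: Area = (1/2) |Σ_i (x_i · y_{i+1} − x_{i+1} · y_i)| (indices mod n). Compute each cross term:
  (4)(3) − (-2)(1) = 14
  (-2)(2) − (-6)(3) = 14
  (-6)(-6) − (-3)(2) = 42
  (-3)(-1) − (3)(-6) = 21
  (3)(1) − (4)(-1) = 7
Sum = 98, so (signed) Area = 98/2 = 49, |Area| = 49.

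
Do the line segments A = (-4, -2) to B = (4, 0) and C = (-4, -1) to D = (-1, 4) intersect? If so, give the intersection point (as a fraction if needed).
No (intersection of containing lines falls outside at least one segment)

Parametrize and solve: t = -3/34, s = -4/17. At least one of these is outside [0, 1], so the segments do not intersect.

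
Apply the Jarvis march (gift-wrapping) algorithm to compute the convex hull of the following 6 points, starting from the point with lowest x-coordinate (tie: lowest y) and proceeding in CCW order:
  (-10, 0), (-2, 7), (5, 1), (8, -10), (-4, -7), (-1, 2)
Hull (CCW) = [(-10, 0), (-4, -7), (8, -10), (5, 1), (-2, 7)]

Jarvis march: at each step, from the current hull vertex p, select the next vertex q as the point such that every other point lies strictly to the left of (or on) the directed line p → q. (Equivalently: for every other point r, the cross product (q − p) × (r − p) ≥ 0.)
Starting point (lowest x, tie lowest y): (-10, 0). Wrap until returning to start. Resulting hull: (-10, 0), (-4, -7), (8, -10), (5, 1), (-2, 7).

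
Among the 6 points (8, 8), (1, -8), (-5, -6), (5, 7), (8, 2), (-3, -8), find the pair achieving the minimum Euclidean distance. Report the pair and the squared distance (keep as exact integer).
Pair = ((-5, -6), (-3, -8)); squared distance = 8

Compute all C(6, 2) = 15 pairwise squared distances (x_i − x_j)² + (y_i − y_j)². The minimum is 8, attained by the pair ((-5, -6), (-3, -8)).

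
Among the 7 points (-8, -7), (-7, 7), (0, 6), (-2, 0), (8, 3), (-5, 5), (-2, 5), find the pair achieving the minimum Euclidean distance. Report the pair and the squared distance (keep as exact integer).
Pair = ((0, 6), (-2, 5)); squared distance = 5

Compute all C(7, 2) = 21 pairwise squared distances (x_i − x_j)² + (y_i − y_j)². The minimum is 5, attained by the pair ((0, 6), (-2, 5)).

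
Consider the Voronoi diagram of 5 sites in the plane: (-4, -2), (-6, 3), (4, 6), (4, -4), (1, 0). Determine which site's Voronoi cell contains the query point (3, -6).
Nearest site = (4, -4)

The Voronoi cell of site s contains exactly those query points closer to s than to any other site. Compute squared distances from q = (3, -6) to each site:
  (4 − 3)² + (-4 − -6)² = 5
  (1 − 3)² + (0 − -6)² = 40
  (-4 − 3)² + (-2 − -6)² = 65
  (4 − 3)² + (6 − -6)² = 145
  (-6 − 3)² + (3 − -6)² = 162
Minimum is attained by (4, -4), so q lies in its Voronoi cell.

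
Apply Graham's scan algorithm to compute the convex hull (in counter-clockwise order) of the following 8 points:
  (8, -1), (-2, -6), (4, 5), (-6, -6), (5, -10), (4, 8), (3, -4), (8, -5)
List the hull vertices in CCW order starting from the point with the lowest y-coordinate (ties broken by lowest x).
Hull (CCW) = [(5, -10), (8, -5), (8, -1), (4, 8), (-6, -6)]

Graham scan procedure:
  1. Find the pivot p₀ = point with lowest y (tie → lowest x): (5, -10).
  2. Sort the remaining points by polar angle around p₀.
  3. Walk through sorted points, maintaining a stack; pop the top while the last three entries make a non-left turn (cross product ≤ 0).
  4. Final stack is the convex hull in CCW order: (5, -10), (8, -5), (8, -1), (4, 8), (-6, -6).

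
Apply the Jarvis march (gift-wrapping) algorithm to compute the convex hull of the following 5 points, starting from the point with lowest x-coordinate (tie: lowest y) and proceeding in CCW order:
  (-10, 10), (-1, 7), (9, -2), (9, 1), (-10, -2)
Hull (CCW) = [(-10, -2), (9, -2), (9, 1), (-1, 7), (-10, 10)]

Jarvis march: at each step, from the current hull vertex p, select the next vertex q as the point such that every other point lies strictly to the left of (or on) the directed line p → q. (Equivalently: for every other point r, the cross product (q − p) × (r − p) ≥ 0.)
Starting point (lowest x, tie lowest y): (-10, -2). Wrap until returning to start. Resulting hull: (-10, -2), (9, -2), (9, 1), (-1, 7), (-10, 10).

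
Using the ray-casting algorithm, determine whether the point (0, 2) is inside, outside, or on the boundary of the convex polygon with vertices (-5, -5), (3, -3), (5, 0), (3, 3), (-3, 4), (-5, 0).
The point (0, 2) lies strictly inside the polygon

Cast a horizontal ray to the right from the query point and count how many polygon edges it crosses (each edge strictly once or zero times, handled with the usual half-open convention). 
Parity of crossings → odd ⇒ inside.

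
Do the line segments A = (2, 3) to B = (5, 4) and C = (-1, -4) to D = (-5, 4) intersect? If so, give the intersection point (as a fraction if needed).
No (intersection of containing lines falls outside at least one segment)

Parametrize and solve: t = -13/7, s = 9/14. At least one of these is outside [0, 1], so the segments do not intersect.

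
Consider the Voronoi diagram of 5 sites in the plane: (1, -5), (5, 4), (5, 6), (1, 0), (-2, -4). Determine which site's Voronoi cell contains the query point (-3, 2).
Nearest site = (1, 0)

The Voronoi cell of site s contains exactly those query points closer to s than to any other site. Compute squared distances from q = (-3, 2) to each site:
  (1 − -3)² + (0 − 2)² = 20
  (-2 − -3)² + (-4 − 2)² = 37
  (1 − -3)² + (-5 − 2)² = 65
  (5 − -3)² + (4 − 2)² = 68
  (5 − -3)² + (6 − 2)² = 80
Minimum is attained by (1, 0), so q lies in its Voronoi cell.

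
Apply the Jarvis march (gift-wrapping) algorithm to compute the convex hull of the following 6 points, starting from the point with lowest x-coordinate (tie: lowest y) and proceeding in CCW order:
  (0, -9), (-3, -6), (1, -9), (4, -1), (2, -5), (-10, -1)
Hull (CCW) = [(-10, -1), (0, -9), (1, -9), (4, -1)]

Jarvis march: at each step, from the current hull vertex p, select the next vertex q as the point such that every other point lies strictly to the left of (or on) the directed line p → q. (Equivalently: for every other point r, the cross product (q − p) × (r − p) ≥ 0.)
Starting point (lowest x, tie lowest y): (-10, -1). Wrap until returning to start. Resulting hull: (-10, -1), (0, -9), (1, -9), (4, -1).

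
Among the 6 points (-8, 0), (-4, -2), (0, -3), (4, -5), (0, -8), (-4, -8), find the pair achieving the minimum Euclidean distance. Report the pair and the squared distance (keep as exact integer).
Pair = ((0, -8), (-4, -8)); squared distance = 16

Compute all C(6, 2) = 15 pairwise squared distances (x_i − x_j)² + (y_i − y_j)². The minimum is 16, attained by the pair ((0, -8), (-4, -8)).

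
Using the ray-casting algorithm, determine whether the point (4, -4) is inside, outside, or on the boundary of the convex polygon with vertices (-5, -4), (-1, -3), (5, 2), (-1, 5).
The point (4, -4) lies strictly outside the polygon

Cast a horizontal ray to the right from the query point and count how many polygon edges it crosses (each edge strictly once or zero times, handled with the usual half-open convention). 
Parity of crossings → even ⇒ outside.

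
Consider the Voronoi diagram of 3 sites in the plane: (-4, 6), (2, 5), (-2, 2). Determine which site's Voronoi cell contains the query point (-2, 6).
Nearest site = (-4, 6)

The Voronoi cell of site s contains exactly those query points closer to s than to any other site. Compute squared distances from q = (-2, 6) to each site:
  (-4 − -2)² + (6 − 6)² = 4
  (-2 − -2)² + (2 − 6)² = 16
  (2 − -2)² + (5 − 6)² = 17
Minimum is attained by (-4, 6), so q lies in its Voronoi cell.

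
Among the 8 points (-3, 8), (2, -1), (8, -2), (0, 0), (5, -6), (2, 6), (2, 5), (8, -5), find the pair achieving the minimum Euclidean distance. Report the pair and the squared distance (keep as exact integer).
Pair = ((2, 6), (2, 5)); squared distance = 1

Compute all C(8, 2) = 28 pairwise squared distances (x_i − x_j)² + (y_i − y_j)². The minimum is 1, attained by the pair ((2, 6), (2, 5)).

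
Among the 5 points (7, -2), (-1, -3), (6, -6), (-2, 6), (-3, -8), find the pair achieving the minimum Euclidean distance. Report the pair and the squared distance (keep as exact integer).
Pair = ((7, -2), (6, -6)); squared distance = 17

Compute all C(5, 2) = 10 pairwise squared distances (x_i − x_j)² + (y_i − y_j)². The minimum is 17, attained by the pair ((7, -2), (6, -6)).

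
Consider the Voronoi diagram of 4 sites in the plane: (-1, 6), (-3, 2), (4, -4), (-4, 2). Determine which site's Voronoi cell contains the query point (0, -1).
Nearest site = (-3, 2)

The Voronoi cell of site s contains exactly those query points closer to s than to any other site. Compute squared distances from q = (0, -1) to each site:
  (-3 − 0)² + (2 − -1)² = 18
  (-4 − 0)² + (2 − -1)² = 25
  (4 − 0)² + (-4 − -1)² = 25
  (-1 − 0)² + (6 − -1)² = 50
Minimum is attained by (-3, 2), so q lies in its Voronoi cell.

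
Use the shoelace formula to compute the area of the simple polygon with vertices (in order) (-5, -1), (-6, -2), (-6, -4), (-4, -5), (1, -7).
Area = 27/2

Shoelace formula: Area = (1/2) |Σ_i (x_i · y_{i+1} − x_{i+1} · y_i)| (indices mod n). Compute each cross term:
  (-5)(-2) − (-6)(-1) = 4
  (-6)(-4) − (-6)(-2) = 12
  (-6)(-5) − (-4)(-4) = 14
  (-4)(-7) − (1)(-5) = 33
  (1)(-1) − (-5)(-7) = -36
Sum = 27, so (signed) Area = 27/2 = 27/2, |Area| = 27/2.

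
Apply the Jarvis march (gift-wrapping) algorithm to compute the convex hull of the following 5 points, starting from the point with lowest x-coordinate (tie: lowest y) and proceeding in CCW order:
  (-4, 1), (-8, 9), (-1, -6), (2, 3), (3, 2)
Hull (CCW) = [(-8, 9), (-1, -6), (3, 2), (2, 3)]

Jarvis march: at each step, from the current hull vertex p, select the next vertex q as the point such that every other point lies strictly to the left of (or on) the directed line p → q. (Equivalently: for every other point r, the cross product (q − p) × (r − p) ≥ 0.)
Starting point (lowest x, tie lowest y): (-8, 9). Wrap until returning to start. Resulting hull: (-8, 9), (-1, -6), (3, 2), (2, 3).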